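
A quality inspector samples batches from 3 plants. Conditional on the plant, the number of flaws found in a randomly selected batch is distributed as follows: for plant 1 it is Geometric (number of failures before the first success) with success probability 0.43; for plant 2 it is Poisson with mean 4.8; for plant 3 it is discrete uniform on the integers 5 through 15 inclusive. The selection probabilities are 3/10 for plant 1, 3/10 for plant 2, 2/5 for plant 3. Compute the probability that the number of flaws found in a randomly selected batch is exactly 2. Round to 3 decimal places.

Conditional on each plant, P(X = 2): 1: 0.139707; 2: 0.0948067; 3: 0.
By total probability, P(X = 2) = 0.3·0.139707 + 0.3·0.0948067 + 0.4·0 = 0.0703541.

0.070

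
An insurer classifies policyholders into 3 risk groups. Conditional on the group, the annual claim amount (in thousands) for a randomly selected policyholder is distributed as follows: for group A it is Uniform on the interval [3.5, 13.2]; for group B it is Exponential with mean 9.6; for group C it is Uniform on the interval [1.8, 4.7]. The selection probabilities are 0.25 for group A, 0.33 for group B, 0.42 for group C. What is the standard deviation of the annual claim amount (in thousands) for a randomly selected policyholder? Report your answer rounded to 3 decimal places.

6.412

Per component, A: μ=8.35, E[X²]=77.5633; B: μ=9.6, E[X²]=184.32; C: μ=3.25, E[X²]=11.2633.
E[X] = 0.25·8.35 + 0.33·9.6 + 0.42·3.25 = 6.6205.
E[X²] = 0.25·77.5633 + 0.33·184.32 + 0.42·11.2633 = 84.947.
Var(X) = E[X²] − (E[X])² = 84.947 − 43.831 = 41.116.
SD(X) = √41.116 = 6.41218.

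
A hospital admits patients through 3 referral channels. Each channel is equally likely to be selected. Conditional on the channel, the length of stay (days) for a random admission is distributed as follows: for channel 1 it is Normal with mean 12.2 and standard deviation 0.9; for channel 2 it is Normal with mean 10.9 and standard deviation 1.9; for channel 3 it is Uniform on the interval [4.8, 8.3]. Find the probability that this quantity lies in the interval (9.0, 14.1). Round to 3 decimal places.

Conditional on each channel, P(9.0 < X < 14.1): 1: 0.98243; 2: 0.795274; 3: 0.
By total probability, P(9.0 < X < 14.1) = 0.333333·0.98243 + 0.333333·0.795274 + 0.333333·0 = 0.592568.

0.593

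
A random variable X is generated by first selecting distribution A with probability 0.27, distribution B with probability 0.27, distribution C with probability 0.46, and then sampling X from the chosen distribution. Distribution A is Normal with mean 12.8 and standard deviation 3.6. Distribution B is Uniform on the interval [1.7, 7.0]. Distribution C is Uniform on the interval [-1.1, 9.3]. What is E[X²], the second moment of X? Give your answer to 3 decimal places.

For each component E[X²] = Var + (mean)², giving A: 176.8; B: 21.2633; C: 25.8233.
Overall E[X²] = 0.27·176.8 + 0.27·21.2633 + 0.46·25.8233 = 65.3558.

65.356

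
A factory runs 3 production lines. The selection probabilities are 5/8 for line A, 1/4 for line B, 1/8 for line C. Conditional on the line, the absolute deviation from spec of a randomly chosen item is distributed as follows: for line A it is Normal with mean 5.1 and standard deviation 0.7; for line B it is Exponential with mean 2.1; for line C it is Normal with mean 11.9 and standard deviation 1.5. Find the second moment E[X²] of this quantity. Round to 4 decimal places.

36.7500

For each component E[X²] = Var + (mean)², giving A: 26.5; B: 8.82; C: 143.86.
Overall E[X²] = 0.625·26.5 + 0.25·8.82 + 0.125·143.86 = 36.75.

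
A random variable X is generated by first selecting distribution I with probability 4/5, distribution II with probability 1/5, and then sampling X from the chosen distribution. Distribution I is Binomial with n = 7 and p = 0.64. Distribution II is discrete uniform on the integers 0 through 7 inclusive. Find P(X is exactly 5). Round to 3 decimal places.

Conditional on each component, P(X = 5): I: 0.29223; II: 0.125.
By total probability, P(X = 5) = 0.8·0.29223 + 0.2·0.125 = 0.258784.

0.259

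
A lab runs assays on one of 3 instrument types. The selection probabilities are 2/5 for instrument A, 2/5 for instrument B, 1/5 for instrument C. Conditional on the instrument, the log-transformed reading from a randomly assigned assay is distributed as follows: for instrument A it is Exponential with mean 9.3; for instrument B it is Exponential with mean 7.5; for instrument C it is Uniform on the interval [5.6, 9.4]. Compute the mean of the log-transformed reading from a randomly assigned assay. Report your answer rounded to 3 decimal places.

Component means — A: 9.3; B: 7.5; C: 7.5.
E[X] = 0.4·9.3 + 0.4·7.5 + 0.2·7.5 = 8.22.

8.220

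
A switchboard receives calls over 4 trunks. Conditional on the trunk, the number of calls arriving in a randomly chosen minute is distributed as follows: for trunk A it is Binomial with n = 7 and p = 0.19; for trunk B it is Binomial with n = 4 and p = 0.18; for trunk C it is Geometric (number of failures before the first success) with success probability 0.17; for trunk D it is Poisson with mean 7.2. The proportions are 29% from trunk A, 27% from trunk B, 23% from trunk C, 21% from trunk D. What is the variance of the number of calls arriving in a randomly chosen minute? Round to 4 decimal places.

Per component, A: μ=1.33, E[X²]=2.8462; B: μ=0.72, E[X²]=1.1088; C: μ=4.88235, E[X²]=52.5571; D: μ=7.2, E[X²]=59.04.
E[X] = 0.29·1.33 + 0.27·0.72 + 0.23·4.88235 + 0.21·7.2 = 3.21504.
E[X²] = 0.29·2.8462 + 0.27·1.1088 + 0.23·52.5571 + 0.21·59.04 = 25.6113.
Var(X) = E[X²] − (E[X])² = 25.6113 − 10.3365 = 15.2748.

15.2748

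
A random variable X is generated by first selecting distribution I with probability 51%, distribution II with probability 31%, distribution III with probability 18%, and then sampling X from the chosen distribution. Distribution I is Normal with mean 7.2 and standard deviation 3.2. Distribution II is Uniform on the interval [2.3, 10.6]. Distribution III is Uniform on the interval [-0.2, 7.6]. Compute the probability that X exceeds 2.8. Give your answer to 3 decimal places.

0.869

Conditional on each component, P(X > 2.8): I: 0.915434; II: 0.939759; III: 0.615385.
By total probability, P(X > 2.8) = 0.51·0.915434 + 0.31·0.939759 + 0.18·0.615385 = 0.868966.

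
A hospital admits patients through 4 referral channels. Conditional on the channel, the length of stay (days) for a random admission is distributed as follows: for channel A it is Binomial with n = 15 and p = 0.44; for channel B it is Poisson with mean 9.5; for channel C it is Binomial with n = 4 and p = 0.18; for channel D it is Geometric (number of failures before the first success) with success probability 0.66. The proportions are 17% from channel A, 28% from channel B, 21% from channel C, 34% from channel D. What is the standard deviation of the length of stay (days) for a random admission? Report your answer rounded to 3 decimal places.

Per component, A: μ=6.6, E[X²]=47.256; B: μ=9.5, E[X²]=99.75; C: μ=0.72, E[X²]=1.1088; D: μ=0.515152, E[X²]=1.04591.
E[X] = 0.17·6.6 + 0.28·9.5 + 0.21·0.72 + 0.34·0.515152 = 4.10835.
E[X²] = 0.17·47.256 + 0.28·99.75 + 0.21·1.1088 + 0.34·1.04591 = 36.552.
Var(X) = E[X²] − (E[X])² = 36.552 − 16.8786 = 19.6734.
SD(X) = √19.6734 = 4.43547.

4.435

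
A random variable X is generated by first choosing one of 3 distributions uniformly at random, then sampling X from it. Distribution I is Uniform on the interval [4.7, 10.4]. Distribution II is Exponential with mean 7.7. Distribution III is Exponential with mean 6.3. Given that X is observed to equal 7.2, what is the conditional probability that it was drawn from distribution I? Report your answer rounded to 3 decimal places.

Likelihoods f(7.2 | ·): I: 0.175439; II: 0.0509819; III: 0.0506201.
Posterior ∝ prior × likelihood. Numerator for I: 0.333333·0.175439 = 0.0584795.
Normalizing constant: 0.333333·0.175439 + 0.333333·0.0509819 + 0.333333·0.0506201 = 0.0923469.
P(I | observation) = 0.0584795 / 0.0923469 = 0.63326.

0.633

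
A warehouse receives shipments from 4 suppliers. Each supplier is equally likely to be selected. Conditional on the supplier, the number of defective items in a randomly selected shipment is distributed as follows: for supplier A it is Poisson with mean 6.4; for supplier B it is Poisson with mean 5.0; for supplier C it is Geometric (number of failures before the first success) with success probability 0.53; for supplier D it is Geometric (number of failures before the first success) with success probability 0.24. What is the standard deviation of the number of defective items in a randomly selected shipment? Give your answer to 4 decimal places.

3.2916

Per component, A: μ=6.4, E[X²]=47.36; B: μ=5, E[X²]=30; C: μ=0.886792, E[X²]=2.45959; D: μ=3.16667, E[X²]=23.2222.
E[X] = 0.25·6.4 + 0.25·5 + 0.25·0.886792 + 0.25·3.16667 = 3.86336.
E[X²] = 0.25·47.36 + 0.25·30 + 0.25·2.45959 + 0.25·23.2222 = 25.7605.
Var(X) = E[X²] − (E[X])² = 25.7605 − 14.9256 = 10.8349.
SD(X) = √10.8349 = 3.29164.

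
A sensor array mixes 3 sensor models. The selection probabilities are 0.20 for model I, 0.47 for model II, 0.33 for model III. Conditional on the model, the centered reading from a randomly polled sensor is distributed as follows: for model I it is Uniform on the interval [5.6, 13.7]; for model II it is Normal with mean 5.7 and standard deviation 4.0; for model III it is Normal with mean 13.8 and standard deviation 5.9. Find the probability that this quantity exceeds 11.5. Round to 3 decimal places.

0.304

Conditional on each model, P(X > 11.5): I: 0.271605; II: 0.0735293; III: 0.651669.
By total probability, P(X > 11.5) = 0.2·0.271605 + 0.47·0.0735293 + 0.33·0.651669 = 0.303931.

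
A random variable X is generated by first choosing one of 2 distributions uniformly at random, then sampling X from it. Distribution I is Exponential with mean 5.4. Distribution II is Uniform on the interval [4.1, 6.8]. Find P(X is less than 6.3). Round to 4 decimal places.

0.7517

Conditional on each component, P(X < 6.3): I: 0.688597; II: 0.814815.
By total probability, P(X < 6.3) = 0.5·0.688597 + 0.5·0.814815 = 0.751706.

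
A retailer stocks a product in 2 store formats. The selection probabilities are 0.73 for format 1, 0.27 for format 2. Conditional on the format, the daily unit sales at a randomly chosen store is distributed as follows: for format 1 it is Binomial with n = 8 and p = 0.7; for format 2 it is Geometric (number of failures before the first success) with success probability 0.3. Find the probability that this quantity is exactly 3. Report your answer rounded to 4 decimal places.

0.0619

Conditional on each format, P(X = 3): 1: 0.0466754; 2: 0.1029.
By total probability, P(X = 3) = 0.73·0.0466754 + 0.27·0.1029 = 0.0618561.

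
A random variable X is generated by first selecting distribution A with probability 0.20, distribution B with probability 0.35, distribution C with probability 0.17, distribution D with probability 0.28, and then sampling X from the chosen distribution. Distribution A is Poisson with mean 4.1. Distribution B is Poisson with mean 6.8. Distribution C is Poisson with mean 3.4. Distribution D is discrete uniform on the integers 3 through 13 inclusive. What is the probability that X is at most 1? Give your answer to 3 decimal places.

0.045

Conditional on each component, P(X ≤ 1): A: 0.0845206; B: 0.00868745; C: 0.146842; D: 0.
By total probability, P(X ≤ 1) = 0.2·0.0845206 + 0.35·0.00868745 + 0.17·0.146842 + 0.28·0 = 0.0449079.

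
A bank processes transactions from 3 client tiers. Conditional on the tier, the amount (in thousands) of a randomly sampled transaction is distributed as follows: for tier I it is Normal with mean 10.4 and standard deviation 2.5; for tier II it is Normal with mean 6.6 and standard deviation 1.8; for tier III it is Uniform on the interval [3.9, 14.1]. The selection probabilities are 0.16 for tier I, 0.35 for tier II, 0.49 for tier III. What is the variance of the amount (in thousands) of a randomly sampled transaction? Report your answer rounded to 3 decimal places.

8.332

Per component, I: μ=10.4, E[X²]=114.41; II: μ=6.6, E[X²]=46.8; III: μ=9, E[X²]=89.67.
E[X] = 0.16·10.4 + 0.35·6.6 + 0.49·9 = 8.384.
E[X²] = 0.16·114.41 + 0.35·46.8 + 0.49·89.67 = 78.6239.
Var(X) = E[X²] − (E[X])² = 78.6239 − 70.2915 = 8.33244.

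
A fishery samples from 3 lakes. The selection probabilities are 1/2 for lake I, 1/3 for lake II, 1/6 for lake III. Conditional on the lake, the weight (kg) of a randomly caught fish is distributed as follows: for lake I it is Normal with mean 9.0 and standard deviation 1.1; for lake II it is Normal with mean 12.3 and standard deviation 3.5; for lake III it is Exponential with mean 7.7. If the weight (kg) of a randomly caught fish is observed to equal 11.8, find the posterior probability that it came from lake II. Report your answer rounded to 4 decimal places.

0.7615

Likelihoods f(11.8 | ·): I: 0.0142085; II: 0.112826; III: 0.0280522.
Posterior ∝ prior × likelihood. Numerator for II: 0.333333·0.112826 = 0.0376088.
Normalizing constant: 0.5·0.0142085 + 0.333333·0.112826 + 0.166667·0.0280522 = 0.0493884.
P(II | observation) = 0.0376088 / 0.0493884 = 0.761491.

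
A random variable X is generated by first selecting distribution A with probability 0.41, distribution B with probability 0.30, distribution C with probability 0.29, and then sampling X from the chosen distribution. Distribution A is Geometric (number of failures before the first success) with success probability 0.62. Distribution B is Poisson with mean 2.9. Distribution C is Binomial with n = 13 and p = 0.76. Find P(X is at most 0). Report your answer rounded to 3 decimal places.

Conditional on each component, P(X ≤ 0): A: 0.62; B: 0.0550232; C: 8.76488e-09.
By total probability, P(X ≤ 0) = 0.41·0.62 + 0.3·0.0550232 + 0.29·8.76488e-09 = 0.270707.

0.271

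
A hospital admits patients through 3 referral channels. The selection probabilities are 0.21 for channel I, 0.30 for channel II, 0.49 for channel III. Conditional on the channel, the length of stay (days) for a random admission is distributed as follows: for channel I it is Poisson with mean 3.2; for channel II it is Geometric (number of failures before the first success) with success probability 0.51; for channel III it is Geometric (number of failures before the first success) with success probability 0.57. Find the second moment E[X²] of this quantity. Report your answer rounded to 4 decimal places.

4.5919

For each component E[X²] = Var + (mean)², giving I: 13.44; II: 2.807; III: 1.89258.
Overall E[X²] = 0.21·13.44 + 0.3·2.807 + 0.49·1.89258 = 4.59186.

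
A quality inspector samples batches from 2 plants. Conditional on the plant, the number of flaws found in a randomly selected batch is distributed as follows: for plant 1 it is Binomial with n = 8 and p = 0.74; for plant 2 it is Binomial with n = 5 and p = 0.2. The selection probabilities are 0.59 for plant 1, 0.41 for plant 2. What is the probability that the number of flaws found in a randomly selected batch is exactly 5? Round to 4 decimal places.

Conditional on each plant, P(X = 5): 1: 0.218407; 2: 0.00032.
By total probability, P(X = 5) = 0.59·0.218407 + 0.41·0.00032 = 0.128991.

0.1290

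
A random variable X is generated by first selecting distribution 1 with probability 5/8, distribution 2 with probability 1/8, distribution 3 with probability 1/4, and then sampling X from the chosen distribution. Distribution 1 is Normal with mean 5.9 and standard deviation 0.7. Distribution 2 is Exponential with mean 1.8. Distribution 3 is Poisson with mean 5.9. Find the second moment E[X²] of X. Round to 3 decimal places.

33.050

For each component E[X²] = Var + (mean)², giving 1: 35.3; 2: 6.48; 3: 40.71.
Overall E[X²] = 0.625·35.3 + 0.125·6.48 + 0.25·40.71 = 33.05.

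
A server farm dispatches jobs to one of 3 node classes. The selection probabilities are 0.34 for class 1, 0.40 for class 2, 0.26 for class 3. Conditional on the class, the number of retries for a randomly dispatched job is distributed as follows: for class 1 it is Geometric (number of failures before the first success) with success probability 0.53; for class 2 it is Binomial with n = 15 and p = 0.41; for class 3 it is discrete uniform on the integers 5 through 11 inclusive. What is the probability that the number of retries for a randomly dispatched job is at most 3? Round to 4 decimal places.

0.3548

Conditional on each class, P(X ≤ 3): 1: 0.951203; 2: 0.0784965; 3: 0.
By total probability, P(X ≤ 3) = 0.34·0.951203 + 0.4·0.0784965 + 0.26·0 = 0.354808.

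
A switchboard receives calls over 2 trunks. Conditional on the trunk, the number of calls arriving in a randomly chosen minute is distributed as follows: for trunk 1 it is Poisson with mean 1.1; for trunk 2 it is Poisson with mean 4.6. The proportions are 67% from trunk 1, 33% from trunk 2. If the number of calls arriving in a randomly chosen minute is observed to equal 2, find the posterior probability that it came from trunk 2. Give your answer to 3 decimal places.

0.206

Likelihoods P(X=2 | ·): 1: 0.201387; 2: 0.106348.
Posterior ∝ prior × likelihood. Numerator for 2: 0.33·0.106348 = 0.035095.
Normalizing constant: 0.67·0.201387 + 0.33·0.106348 = 0.170024.
P(2 | observation) = 0.035095 / 0.170024 = 0.206412.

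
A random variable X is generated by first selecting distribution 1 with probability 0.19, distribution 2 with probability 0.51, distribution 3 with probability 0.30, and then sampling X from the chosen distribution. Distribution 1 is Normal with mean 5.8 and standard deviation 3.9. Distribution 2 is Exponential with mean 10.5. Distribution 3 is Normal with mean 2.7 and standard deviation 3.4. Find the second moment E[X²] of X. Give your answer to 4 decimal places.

For each component E[X²] = Var + (mean)², giving 1: 48.85; 2: 220.5; 3: 18.85.
Overall E[X²] = 0.19·48.85 + 0.51·220.5 + 0.3·18.85 = 127.391.

127.3915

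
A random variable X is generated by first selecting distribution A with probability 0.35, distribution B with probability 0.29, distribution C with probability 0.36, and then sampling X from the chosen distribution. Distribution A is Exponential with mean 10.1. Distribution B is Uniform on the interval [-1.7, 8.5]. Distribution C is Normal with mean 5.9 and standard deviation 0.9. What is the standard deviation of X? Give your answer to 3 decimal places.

6.778

Per component, A: μ=10.1, E[X²]=204.02; B: μ=3.4, E[X²]=20.23; C: μ=5.9, E[X²]=35.62.
E[X] = 0.35·10.1 + 0.29·3.4 + 0.36·5.9 = 6.645.
E[X²] = 0.35·204.02 + 0.29·20.23 + 0.36·35.62 = 90.0969.
Var(X) = E[X²] − (E[X])² = 90.0969 − 44.156 = 45.9409.
SD(X) = √45.9409 = 6.77797.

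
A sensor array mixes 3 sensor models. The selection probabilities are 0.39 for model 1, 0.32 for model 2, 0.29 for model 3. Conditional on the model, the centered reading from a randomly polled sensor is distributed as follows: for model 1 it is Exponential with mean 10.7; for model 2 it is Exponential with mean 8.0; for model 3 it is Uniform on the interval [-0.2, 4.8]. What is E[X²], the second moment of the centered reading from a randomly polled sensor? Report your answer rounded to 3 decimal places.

132.400

For each component E[X²] = Var + (mean)², giving 1: 228.98; 2: 128; 3: 7.37333.
Overall E[X²] = 0.39·228.98 + 0.32·128 + 0.29·7.37333 = 132.4.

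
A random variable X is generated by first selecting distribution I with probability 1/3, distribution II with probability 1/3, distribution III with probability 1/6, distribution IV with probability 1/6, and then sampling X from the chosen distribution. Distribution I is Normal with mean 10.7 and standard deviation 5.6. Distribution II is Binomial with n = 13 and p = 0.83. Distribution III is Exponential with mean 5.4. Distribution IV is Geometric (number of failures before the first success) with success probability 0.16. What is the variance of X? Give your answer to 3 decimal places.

Per component, I: μ=10.7, E[X²]=145.85; II: μ=10.79, E[X²]=118.258; III: μ=5.4, E[X²]=58.32; IV: μ=5.25, E[X²]=60.375.
E[X] = 0.333333·10.7 + 0.333333·10.79 + 0.166667·5.4 + 0.166667·5.25 = 8.93833.
E[X²] = 0.333333·145.85 + 0.333333·118.258 + 0.166667·58.32 + 0.166667·60.375 = 107.819.
Var(X) = E[X²] − (E[X])² = 107.819 − 79.8938 = 27.9248.

27.925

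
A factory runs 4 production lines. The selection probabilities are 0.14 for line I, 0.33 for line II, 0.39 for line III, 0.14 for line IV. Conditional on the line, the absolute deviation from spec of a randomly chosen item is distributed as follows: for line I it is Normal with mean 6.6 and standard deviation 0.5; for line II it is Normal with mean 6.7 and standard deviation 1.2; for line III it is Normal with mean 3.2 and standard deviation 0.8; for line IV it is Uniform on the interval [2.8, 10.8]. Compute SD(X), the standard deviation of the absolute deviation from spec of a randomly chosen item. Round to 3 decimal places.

2.103

Per component, I: μ=6.6, E[X²]=43.81; II: μ=6.7, E[X²]=46.33; III: μ=3.2, E[X²]=10.88; IV: μ=6.8, E[X²]=51.5733.
E[X] = 0.14·6.6 + 0.33·6.7 + 0.39·3.2 + 0.14·6.8 = 5.335.
E[X²] = 0.14·43.81 + 0.33·46.33 + 0.39·10.88 + 0.14·51.5733 = 32.8858.
Var(X) = E[X²] − (E[X])² = 32.8858 − 28.4622 = 4.42354.
SD(X) = √4.42354 = 2.10322.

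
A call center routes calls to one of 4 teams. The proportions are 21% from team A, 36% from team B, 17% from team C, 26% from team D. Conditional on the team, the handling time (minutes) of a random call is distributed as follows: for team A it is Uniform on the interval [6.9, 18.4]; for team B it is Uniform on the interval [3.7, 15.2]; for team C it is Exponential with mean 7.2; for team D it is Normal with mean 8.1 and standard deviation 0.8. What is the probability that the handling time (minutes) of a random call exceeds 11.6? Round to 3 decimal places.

Conditional on each team, P(X > 11.6): A: 0.591304; B: 0.313043; C: 0.199666; D: 6.07162e-06.
By total probability, P(X > 11.6) = 0.21·0.591304 + 0.36·0.313043 + 0.17·0.199666 + 0.26·6.07162e-06 = 0.270814.

0.271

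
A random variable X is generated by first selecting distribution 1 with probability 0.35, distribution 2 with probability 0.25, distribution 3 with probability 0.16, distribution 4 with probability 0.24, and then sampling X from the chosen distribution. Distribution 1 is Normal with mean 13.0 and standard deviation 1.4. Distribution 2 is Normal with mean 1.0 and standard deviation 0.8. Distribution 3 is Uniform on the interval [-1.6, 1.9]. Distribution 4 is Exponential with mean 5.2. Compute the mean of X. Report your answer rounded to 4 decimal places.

6.0720

Component means — 1: 13; 2: 1; 3: 0.15; 4: 5.2.
E[X] = 0.35·13 + 0.25·1 + 0.16·0.15 + 0.24·5.2 = 6.072.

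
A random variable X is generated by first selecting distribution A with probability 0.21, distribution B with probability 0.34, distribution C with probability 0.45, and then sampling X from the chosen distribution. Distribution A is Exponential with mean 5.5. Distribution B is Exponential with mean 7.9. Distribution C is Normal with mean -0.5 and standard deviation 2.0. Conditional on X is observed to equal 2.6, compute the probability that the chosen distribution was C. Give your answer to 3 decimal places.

0.330

Likelihoods f(2.6 | ·): A: 0.113327; B: 0.0910837; C: 0.0600045.
Posterior ∝ prior × likelihood. Numerator for C: 0.45·0.0600045 = 0.027002.
Normalizing constant: 0.21·0.113327 + 0.34·0.0910837 + 0.45·0.0600045 = 0.0817692.
P(C | observation) = 0.027002 / 0.0817692 = 0.330222.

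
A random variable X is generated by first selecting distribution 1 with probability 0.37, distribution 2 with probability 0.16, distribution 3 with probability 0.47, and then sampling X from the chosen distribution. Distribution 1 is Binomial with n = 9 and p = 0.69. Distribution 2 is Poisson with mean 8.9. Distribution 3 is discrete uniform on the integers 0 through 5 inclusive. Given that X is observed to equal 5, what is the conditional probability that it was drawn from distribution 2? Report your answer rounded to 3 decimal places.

0.065

Likelihoods P(X=5 | ·): 1: 0.181996; 2: 0.063467; 3: 0.166667.
Posterior ∝ prior × likelihood. Numerator for 2: 0.16·0.063467 = 0.0101547.
Normalizing constant: 0.37·0.181996 + 0.16·0.063467 + 0.47·0.166667 = 0.155827.
P(2 | observation) = 0.0101547 / 0.155827 = 0.0651667.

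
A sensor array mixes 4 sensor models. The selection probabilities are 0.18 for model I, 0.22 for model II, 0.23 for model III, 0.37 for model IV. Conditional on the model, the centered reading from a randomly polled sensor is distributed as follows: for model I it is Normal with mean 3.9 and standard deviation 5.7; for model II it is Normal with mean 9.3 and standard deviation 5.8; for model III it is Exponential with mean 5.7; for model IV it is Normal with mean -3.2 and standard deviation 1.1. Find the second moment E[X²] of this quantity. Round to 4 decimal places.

54.1965

For each component E[X²] = Var + (mean)², giving I: 47.7; II: 120.13; III: 64.98; IV: 11.45.
Overall E[X²] = 0.18·47.7 + 0.22·120.13 + 0.23·64.98 + 0.37·11.45 = 54.1965.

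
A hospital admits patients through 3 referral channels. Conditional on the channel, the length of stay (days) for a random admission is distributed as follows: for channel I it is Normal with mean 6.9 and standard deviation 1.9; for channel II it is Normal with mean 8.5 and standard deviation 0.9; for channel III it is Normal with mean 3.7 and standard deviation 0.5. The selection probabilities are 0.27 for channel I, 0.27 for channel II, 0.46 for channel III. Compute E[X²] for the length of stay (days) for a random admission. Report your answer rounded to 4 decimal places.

39.9680

For each component E[X²] = Var + (mean)², giving I: 51.22; II: 73.06; III: 13.94.
Overall E[X²] = 0.27·51.22 + 0.27·73.06 + 0.46·13.94 = 39.968.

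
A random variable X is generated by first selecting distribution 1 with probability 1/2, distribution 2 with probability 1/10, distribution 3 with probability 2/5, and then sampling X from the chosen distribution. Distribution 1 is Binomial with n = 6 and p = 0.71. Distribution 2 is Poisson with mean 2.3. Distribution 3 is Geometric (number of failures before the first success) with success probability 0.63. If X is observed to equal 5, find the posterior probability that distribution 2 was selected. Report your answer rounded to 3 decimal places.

Likelihoods P(X=5 | ·): 1: 0.313936; 2: 0.053775; 3: 0.00436867.
Posterior ∝ prior × likelihood. Numerator for 2: 0.1·0.053775 = 0.0053775.
Normalizing constant: 0.5·0.313936 + 0.1·0.053775 + 0.4·0.00436867 = 0.164093.
P(2 | observation) = 0.0053775 / 0.164093 = 0.0327711.

0.033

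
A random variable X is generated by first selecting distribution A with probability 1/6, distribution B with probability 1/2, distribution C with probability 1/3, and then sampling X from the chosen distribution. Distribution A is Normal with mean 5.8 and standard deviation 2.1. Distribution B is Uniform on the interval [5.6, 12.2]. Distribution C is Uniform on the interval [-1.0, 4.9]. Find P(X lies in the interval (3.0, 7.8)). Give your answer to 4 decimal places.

0.3971

Conditional on each component, P(3.0 < X < 7.8): A: 0.738337; B: 0.333333; C: 0.322034.
By total probability, P(3.0 < X < 7.8) = 0.166667·0.738337 + 0.5·0.333333 + 0.333333·0.322034 = 0.397067.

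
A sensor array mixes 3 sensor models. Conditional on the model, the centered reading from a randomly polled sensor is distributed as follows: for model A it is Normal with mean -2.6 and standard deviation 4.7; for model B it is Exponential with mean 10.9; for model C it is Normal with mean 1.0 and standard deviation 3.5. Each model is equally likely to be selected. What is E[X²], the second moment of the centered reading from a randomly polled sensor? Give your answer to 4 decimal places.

For each component E[X²] = Var + (mean)², giving A: 28.85; B: 237.62; C: 13.25.
Overall E[X²] = 0.333333·28.85 + 0.333333·237.62 + 0.333333·13.25 = 93.24.

93.2400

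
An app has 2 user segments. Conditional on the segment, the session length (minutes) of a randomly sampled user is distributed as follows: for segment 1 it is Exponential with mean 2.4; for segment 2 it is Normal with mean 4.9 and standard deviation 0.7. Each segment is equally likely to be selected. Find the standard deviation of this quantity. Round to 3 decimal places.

2.165

Per component, 1: μ=2.4, E[X²]=11.52; 2: μ=4.9, E[X²]=24.5.
E[X] = 0.5·2.4 + 0.5·4.9 = 3.65.
E[X²] = 0.5·11.52 + 0.5·24.5 = 18.01.
Var(X) = E[X²] − (E[X])² = 18.01 − 13.3225 = 4.6875.
SD(X) = √4.6875 = 2.16506.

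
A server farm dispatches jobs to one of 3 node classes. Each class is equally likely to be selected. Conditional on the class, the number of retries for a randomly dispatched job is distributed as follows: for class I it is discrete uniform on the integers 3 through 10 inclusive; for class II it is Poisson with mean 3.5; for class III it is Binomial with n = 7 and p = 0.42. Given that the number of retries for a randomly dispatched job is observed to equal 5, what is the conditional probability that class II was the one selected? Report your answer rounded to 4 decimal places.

Likelihoods P(X=5 | ·): I: 0.125; II: 0.132169; III: 0.0923255.
Posterior ∝ prior × likelihood. Numerator for II: 0.333333·0.132169 = 0.0440562.
Normalizing constant: 0.333333·0.125 + 0.333333·0.132169 + 0.333333·0.0923255 = 0.116498.
P(II | observation) = 0.0440562 / 0.116498 = 0.378171.

0.3782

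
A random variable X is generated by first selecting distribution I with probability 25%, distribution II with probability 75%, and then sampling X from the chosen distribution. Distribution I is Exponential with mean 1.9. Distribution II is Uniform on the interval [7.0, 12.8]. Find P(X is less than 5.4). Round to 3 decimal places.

Conditional on each component, P(X < 5.4): I: 0.941697; II: 0.
By total probability, P(X < 5.4) = 0.25·0.941697 + 0.75·0 = 0.235424.

0.235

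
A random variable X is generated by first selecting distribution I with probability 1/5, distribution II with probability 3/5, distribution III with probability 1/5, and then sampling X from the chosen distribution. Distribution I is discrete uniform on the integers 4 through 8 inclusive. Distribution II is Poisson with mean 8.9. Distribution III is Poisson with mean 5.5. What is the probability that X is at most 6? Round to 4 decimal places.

0.3868

Conditional on each component, P(X ≤ 6): I: 0.6; II: 0.216042; III: 0.686036.
By total probability, P(X ≤ 6) = 0.2·0.6 + 0.6·0.216042 + 0.2·0.686036 = 0.386833.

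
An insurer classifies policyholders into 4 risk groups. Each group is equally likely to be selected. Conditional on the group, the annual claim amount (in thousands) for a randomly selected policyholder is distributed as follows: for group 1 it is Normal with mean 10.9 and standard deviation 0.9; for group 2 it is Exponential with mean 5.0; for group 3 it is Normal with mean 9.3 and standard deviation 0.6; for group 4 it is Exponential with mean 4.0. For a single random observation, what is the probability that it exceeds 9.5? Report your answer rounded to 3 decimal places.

0.388

Conditional on each group, P(X > 9.5): 1: 0.940093; 2: 0.149569; 3: 0.369441; 4: 0.0930145.
By total probability, P(X > 9.5) = 0.25·0.940093 + 0.25·0.149569 + 0.25·0.369441 + 0.25·0.0930145 = 0.388029.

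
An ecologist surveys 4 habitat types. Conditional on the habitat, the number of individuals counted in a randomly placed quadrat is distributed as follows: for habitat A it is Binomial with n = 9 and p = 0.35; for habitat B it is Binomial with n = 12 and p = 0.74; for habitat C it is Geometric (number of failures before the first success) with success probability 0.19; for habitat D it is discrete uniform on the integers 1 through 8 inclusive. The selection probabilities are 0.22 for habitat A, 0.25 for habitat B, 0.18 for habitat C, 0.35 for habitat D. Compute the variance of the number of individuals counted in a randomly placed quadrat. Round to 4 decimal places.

11.5405

Per component, A: μ=3.15, E[X²]=11.97; B: μ=8.88, E[X²]=81.1632; C: μ=4.26316, E[X²]=40.6122; D: μ=4.5, E[X²]=25.5.
E[X] = 0.22·3.15 + 0.25·8.88 + 0.18·4.26316 + 0.35·4.5 = 5.25537.
E[X²] = 0.22·11.97 + 0.25·81.1632 + 0.18·40.6122 + 0.35·25.5 = 39.1594.
Var(X) = E[X²] − (E[X])² = 39.1594 − 27.6189 = 11.5405.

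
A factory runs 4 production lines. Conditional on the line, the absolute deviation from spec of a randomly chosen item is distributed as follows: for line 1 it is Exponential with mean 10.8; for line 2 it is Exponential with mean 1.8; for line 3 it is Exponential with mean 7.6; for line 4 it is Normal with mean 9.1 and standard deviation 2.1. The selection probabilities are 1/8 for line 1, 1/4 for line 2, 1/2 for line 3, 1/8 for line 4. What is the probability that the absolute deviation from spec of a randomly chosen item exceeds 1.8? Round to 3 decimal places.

Conditional on each line, P(X > 1.8): 1: 0.846482; 2: 0.367879; 3: 0.789116; 4: 0.999746.
By total probability, P(X > 1.8) = 0.125·0.846482 + 0.25·0.367879 + 0.5·0.789116 + 0.125·0.999746 = 0.717306.

0.717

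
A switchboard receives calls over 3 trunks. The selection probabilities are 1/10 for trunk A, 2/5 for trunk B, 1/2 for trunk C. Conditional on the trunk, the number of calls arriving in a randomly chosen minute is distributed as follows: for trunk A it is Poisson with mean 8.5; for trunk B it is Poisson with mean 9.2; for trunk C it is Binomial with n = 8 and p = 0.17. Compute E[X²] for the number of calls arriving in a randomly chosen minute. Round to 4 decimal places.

47.1002

For each component E[X²] = Var + (mean)², giving A: 80.75; B: 93.84; C: 2.9784.
Overall E[X²] = 0.1·80.75 + 0.4·93.84 + 0.5·2.9784 = 47.1002.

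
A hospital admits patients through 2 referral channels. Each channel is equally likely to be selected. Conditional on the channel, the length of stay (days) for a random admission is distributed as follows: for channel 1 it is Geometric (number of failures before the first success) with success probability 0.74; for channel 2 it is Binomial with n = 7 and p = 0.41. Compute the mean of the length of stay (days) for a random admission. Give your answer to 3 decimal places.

1.611

Component means — 1: 0.351351; 2: 2.87.
E[X] = 0.5·0.351351 + 0.5·2.87 = 1.61068.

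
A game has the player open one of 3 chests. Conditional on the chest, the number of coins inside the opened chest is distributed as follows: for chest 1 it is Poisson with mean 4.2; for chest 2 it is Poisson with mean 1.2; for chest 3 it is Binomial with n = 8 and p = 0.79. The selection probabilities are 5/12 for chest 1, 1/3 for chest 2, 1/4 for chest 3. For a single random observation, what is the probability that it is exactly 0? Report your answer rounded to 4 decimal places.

Conditional on each chest, P(X = 0): 1: 0.0149956; 2: 0.301194; 3: 3.78229e-06.
By total probability, P(X = 0) = 0.416667·0.0149956 + 0.333333·0.301194 + 0.25·3.78229e-06 = 0.106647.

0.1066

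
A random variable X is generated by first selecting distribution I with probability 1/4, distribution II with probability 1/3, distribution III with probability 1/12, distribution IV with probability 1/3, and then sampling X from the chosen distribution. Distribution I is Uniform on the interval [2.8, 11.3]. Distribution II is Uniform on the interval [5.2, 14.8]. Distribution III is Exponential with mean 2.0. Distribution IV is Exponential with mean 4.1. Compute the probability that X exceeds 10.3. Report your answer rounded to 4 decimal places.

Conditional on each component, P(X > 10.3): I: 0.117647; II: 0.46875; III: 0.0057994; IV: 0.08109.
By total probability, P(X > 10.3) = 0.25·0.117647 + 0.333333·0.46875 + 0.0833333·0.0057994 + 0.333333·0.08109 = 0.213175.

0.2132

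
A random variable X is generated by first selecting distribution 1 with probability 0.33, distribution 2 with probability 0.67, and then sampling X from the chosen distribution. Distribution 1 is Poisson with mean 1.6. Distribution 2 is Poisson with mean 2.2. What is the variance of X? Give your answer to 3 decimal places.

Per component, 1: μ=1.6, E[X²]=4.16; 2: μ=2.2, E[X²]=7.04.
E[X] = 0.33·1.6 + 0.67·2.2 = 2.002.
E[X²] = 0.33·4.16 + 0.67·7.04 = 6.0896.
Var(X) = E[X²] − (E[X])² = 6.0896 − 4.008 = 2.0816.

2.082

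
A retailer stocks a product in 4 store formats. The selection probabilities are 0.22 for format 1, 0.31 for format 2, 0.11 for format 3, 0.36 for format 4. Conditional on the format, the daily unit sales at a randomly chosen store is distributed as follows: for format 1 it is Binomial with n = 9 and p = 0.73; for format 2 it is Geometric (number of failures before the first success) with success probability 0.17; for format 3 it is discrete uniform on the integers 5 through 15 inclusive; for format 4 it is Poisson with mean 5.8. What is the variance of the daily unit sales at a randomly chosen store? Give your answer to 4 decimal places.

Per component, 1: μ=6.57, E[X²]=44.9388; 2: μ=4.88235, E[X²]=52.5571; 3: μ=10, E[X²]=110; 4: μ=5.8, E[X²]=39.44.
E[X] = 0.22·6.57 + 0.31·4.88235 + 0.11·10 + 0.36·5.8 = 6.14693.
E[X²] = 0.22·44.9388 + 0.31·52.5571 + 0.11·110 + 0.36·39.44 = 52.4776.
Var(X) = E[X²] − (E[X])² = 52.4776 − 37.7847 = 14.6929.

14.6929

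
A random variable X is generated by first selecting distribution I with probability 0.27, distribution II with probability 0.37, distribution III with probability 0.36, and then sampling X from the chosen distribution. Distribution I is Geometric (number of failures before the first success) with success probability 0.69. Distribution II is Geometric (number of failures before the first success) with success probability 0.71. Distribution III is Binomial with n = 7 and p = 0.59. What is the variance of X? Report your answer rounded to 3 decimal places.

Per component, I: μ=0.449275, E[X²]=0.852972; II: μ=0.408451, E[X²]=0.742115; III: μ=4.13, E[X²]=18.7502.
E[X] = 0.27·0.449275 + 0.37·0.408451 + 0.36·4.13 = 1.75923.
E[X²] = 0.27·0.852972 + 0.37·0.742115 + 0.36·18.7502 = 7.25496.
Var(X) = E[X²] − (E[X])² = 7.25496 − 3.09489 = 4.16006.

4.160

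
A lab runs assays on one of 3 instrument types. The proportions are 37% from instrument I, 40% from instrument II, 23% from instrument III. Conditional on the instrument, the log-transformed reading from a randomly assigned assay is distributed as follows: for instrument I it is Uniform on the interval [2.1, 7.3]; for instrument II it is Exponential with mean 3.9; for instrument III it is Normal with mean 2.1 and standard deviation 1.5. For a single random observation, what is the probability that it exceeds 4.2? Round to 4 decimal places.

Conditional on each instrument, P(X > 4.2): I: 0.596154; II: 0.340642; III: 0.0807567.
By total probability, P(X > 4.2) = 0.37·0.596154 + 0.4·0.340642 + 0.23·0.0807567 = 0.375408.

0.3754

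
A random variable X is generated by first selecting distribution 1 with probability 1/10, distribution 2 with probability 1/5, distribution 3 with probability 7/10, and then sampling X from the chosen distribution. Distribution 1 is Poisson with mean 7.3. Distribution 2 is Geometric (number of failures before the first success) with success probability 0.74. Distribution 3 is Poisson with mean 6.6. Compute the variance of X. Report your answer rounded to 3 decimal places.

11.911

Per component, 1: μ=7.3, E[X²]=60.59; 2: μ=0.351351, E[X²]=0.598247; 3: μ=6.6, E[X²]=50.16.
E[X] = 0.1·7.3 + 0.2·0.351351 + 0.7·6.6 = 5.42027.
E[X²] = 0.1·60.59 + 0.2·0.598247 + 0.7·50.16 = 41.2906.
Var(X) = E[X²] − (E[X])² = 41.2906 − 29.3793 = 11.9113.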